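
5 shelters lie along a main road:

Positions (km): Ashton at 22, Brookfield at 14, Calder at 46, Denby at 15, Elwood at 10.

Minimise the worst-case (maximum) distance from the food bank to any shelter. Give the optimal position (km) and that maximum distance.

location 28, max distance 18

The 1-center on a line is the midpoint of the two extreme points: leftmost at 10, rightmost at 46.
Optimal location = (10 + 46)/2 = 28; maximum distance = (46 − 10)/2 = 18.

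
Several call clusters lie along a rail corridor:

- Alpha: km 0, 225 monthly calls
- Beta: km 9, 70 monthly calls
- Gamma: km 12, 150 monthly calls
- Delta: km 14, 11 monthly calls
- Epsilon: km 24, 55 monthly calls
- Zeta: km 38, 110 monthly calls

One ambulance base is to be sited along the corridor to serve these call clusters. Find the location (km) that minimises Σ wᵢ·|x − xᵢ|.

x = 12

For a sum of weighted absolute distances on a line, the optimum is the weighted median (not the mean). Total weight W = 621; half-weight = 310.5.
Sort by position and accumulate weight:
  km 0 (Alpha, w=225) → cum 225
  km 9 (Beta, w=70) → cum 295
  km 12 (Gamma, w=150) → cum 445  ≥ 310.5 → median here
  km 14 (Delta, w=11) → cum 456
  km 24 (Epsilon, w=55) → cum 511
  km 38 (Zeta, w=110) → cum 621
Optimal location: km 12.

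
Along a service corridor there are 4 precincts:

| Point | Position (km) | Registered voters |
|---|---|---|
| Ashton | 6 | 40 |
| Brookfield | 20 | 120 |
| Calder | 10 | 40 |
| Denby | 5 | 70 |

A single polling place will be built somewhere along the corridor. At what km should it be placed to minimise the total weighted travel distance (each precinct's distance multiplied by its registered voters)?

For a sum of weighted absolute distances on a line, the optimum is the weighted median (not the mean). Total weight W = 270; half-weight = 135.
Sort by position and accumulate weight:
  km 5 (Denby, w=70) → cum 70
  km 6 (Ashton, w=40) → cum 110
  km 10 (Calder, w=40) → cum 150  ≥ 135 → median here
  km 20 (Brookfield, w=120) → cum 270
Optimal location: km 10.

x = 10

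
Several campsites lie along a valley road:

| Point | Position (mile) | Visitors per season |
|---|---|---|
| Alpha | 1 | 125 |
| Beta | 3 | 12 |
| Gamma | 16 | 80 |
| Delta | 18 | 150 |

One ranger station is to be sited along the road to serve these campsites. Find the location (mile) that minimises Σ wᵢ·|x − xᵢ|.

For a sum of weighted absolute distances on a line, the optimum is the weighted median (not the mean). Total weight W = 367; half-weight = 183.5.
Sort by position and accumulate weight:
  mile 1 (Alpha, w=125) → cum 125
  mile 3 (Beta, w=12) → cum 137
  mile 16 (Gamma, w=80) → cum 217  ≥ 183.5 → median here
  mile 18 (Delta, w=150) → cum 367
Optimal location: mile 16.

x = 16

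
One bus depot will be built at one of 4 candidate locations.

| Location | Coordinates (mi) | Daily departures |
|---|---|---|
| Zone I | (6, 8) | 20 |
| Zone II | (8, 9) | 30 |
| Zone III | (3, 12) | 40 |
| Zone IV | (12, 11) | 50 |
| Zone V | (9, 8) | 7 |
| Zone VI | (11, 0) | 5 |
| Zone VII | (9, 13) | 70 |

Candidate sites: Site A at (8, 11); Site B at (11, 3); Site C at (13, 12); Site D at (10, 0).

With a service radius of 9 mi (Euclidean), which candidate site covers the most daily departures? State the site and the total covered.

Coverage radius r = 9 mi; a point is covered iff (Δx)²+(Δy)² ≤ 9² = 81.
  Site A (8, 11): covers {Zone I, Zone II, Zone III, Zone IV, Zone V, Zone VII} → 217
  Site B (11, 3): covers {Zone I, Zone II, Zone IV, Zone V, Zone VI} → 112
  Site C (13, 12): covers {Zone I, Zone II, Zone IV, Zone V, Zone VII} → 177
  Site D (10, 0): covers {Zone I, Zone V, Zone VI} → 32
Maximum coverage at Site A: 217 daily departures.

Site A, covering 217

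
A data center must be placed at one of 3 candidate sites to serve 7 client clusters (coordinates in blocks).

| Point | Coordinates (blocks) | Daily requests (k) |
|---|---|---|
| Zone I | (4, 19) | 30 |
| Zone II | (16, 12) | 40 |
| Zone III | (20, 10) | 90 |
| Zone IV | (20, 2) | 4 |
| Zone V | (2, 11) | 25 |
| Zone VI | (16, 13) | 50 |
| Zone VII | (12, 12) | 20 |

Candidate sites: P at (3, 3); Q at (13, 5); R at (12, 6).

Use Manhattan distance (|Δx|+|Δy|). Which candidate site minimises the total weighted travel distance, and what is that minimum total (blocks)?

R, total 3203 blocks

Total weighted distance at each candidate:
  P (3, 3): total = 5357
  Q (13, 5): total = 3345
  R (12, 6): total = 3203
Minimum is at R with total 3203 blocks.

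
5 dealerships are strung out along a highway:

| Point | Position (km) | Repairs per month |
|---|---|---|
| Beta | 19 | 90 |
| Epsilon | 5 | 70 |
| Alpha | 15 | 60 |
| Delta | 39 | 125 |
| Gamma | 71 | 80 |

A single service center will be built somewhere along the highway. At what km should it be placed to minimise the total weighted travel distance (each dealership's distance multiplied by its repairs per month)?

For a sum of weighted absolute distances on a line, the optimum is the weighted median (not the mean). Total weight W = 425; half-weight = 212.5.
Sort by position and accumulate weight:
  km 5 (Epsilon, w=70) → cum 70
  km 15 (Alpha, w=60) → cum 130
  km 19 (Beta, w=90) → cum 220  ≥ 212.5 → median here
  km 39 (Delta, w=125) → cum 345
  km 71 (Gamma, w=80) → cum 425
Optimal location: km 19.

x = 19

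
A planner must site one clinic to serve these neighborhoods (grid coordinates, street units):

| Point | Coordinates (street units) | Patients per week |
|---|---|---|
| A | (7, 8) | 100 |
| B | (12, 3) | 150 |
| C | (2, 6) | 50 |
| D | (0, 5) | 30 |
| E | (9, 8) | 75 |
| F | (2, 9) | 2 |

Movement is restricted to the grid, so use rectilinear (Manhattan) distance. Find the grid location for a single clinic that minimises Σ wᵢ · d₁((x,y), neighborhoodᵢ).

Manhattan distance separates: Σwᵢ(|x−xᵢ|+|y−yᵢ|) = Σwᵢ|x−xᵢ| + Σwᵢ|y−yᵢ|, so x and y are optimised independently as 1-D weighted medians.
Total weight W = 407; half = 203.5.
x-coordinate, sorted with cumulative weight:
  x=0 (D, w=30) cum 30
  x=2 (C, w=50) cum 80
  x=2 (F, w=2) cum 82
  x=7 (A, w=100) cum 182
  x=9 (E, w=75) cum 257  ← median
  x=12 (B, w=150) cum 407
⇒ x* = 9
y-coordinate, sorted with cumulative weight:
  y=3 (B, w=150) cum 150
  y=5 (D, w=30) cum 180
  y=6 (C, w=50) cum 230  ← median
  y=8 (A, w=100) cum 330
  y=8 (E, w=75) cum 405
  y=9 (F, w=2) cum 407
⇒ y* = 6

(9, 6)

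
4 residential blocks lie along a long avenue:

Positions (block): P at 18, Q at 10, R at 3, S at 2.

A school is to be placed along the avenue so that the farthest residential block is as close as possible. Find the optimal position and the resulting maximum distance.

location 10, max distance 8

The 1-center on a line is the midpoint of the two extreme points: leftmost at 2, rightmost at 18.
Optimal location = (2 + 18)/2 = 10; maximum distance = (18 − 2)/2 = 8.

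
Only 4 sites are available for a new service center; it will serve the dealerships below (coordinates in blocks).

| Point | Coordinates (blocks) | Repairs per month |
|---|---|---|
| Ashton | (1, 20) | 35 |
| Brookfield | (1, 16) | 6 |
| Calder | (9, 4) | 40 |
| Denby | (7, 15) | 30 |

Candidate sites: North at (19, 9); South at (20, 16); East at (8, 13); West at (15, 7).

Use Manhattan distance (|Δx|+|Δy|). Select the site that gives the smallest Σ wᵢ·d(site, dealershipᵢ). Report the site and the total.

East, total 1040 blocks

Total weighted distance at each candidate:
  North (19, 9): total = 2305
  South (20, 16): total = 2259
  East (8, 13): total = 1040
  West (15, 7): total = 1923
Minimum is at East with total 1040 blocks.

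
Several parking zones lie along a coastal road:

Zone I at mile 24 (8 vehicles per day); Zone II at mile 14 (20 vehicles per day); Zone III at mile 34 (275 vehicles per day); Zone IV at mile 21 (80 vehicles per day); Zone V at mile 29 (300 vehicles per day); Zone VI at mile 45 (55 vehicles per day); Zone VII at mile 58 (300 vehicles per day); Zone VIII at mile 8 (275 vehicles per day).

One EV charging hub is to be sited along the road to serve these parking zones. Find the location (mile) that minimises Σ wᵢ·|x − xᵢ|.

x = 29

For a sum of weighted absolute distances on a line, the optimum is the weighted median (not the mean). Total weight W = 1313; half-weight = 656.5.
Sort by position and accumulate weight:
  mile 8 (Zone VIII, w=275) → cum 275
  mile 14 (Zone II, w=20) → cum 295
  mile 21 (Zone IV, w=80) → cum 375
  mile 24 (Zone I, w=8) → cum 383
  mile 29 (Zone V, w=300) → cum 683  ≥ 656.5 → median here
  mile 34 (Zone III, w=275) → cum 958
  mile 45 (Zone VI, w=55) → cum 1013
  mile 58 (Zone VII, w=300) → cum 1313
Optimal location: mile 29.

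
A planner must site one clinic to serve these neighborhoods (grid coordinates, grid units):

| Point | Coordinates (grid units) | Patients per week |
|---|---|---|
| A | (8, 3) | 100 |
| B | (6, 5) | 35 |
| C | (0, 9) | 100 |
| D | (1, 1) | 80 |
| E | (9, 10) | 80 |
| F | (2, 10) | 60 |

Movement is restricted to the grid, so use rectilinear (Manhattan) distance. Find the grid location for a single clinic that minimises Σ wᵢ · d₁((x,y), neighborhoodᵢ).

(2, 9)

Manhattan distance separates: Σwᵢ(|x−xᵢ|+|y−yᵢ|) = Σwᵢ|x−xᵢ| + Σwᵢ|y−yᵢ|, so x and y are optimised independently as 1-D weighted medians.
Total weight W = 455; half = 227.5.
x-coordinate, sorted with cumulative weight:
  x=0 (C, w=100) cum 100
  x=1 (D, w=80) cum 180
  x=2 (F, w=60) cum 240  ← median
  x=6 (B, w=35) cum 275
  x=8 (A, w=100) cum 375
  x=9 (E, w=80) cum 455
⇒ x* = 2
y-coordinate, sorted with cumulative weight:
  y=1 (D, w=80) cum 80
  y=3 (A, w=100) cum 180
  y=5 (B, w=35) cum 215
  y=9 (C, w=100) cum 315  ← median
  y=10 (E, w=80) cum 395
  y=10 (F, w=60) cum 455
⇒ y* = 9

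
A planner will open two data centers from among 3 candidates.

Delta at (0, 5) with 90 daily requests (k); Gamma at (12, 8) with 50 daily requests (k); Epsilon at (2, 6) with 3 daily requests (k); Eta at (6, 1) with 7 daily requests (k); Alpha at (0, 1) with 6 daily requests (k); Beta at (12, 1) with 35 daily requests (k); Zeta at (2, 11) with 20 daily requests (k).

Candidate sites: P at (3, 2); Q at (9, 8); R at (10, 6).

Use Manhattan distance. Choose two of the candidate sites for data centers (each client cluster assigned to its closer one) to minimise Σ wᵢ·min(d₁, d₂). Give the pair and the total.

Evaluate every pair (each demand assigned to the nearer of the two):
  {P, R}: total = 1252
  {P, Q}: total = 1307
  {Q, R}: total = 1762
Best pair: {P, R} with total 1252.

{P, R}, total 1252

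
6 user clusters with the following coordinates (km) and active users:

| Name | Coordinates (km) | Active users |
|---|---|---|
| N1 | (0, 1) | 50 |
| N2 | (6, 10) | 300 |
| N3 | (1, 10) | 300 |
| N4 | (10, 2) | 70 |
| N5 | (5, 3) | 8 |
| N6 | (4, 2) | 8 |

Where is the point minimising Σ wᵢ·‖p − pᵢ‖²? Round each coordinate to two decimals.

The minimiser of Σwᵢ‖p−pᵢ‖² is the weighted centroid p* = (Σwᵢpᵢ)/(Σwᵢ).
Σwᵢ = 736.
Σwᵢxᵢ = 50·0 + 300·6 + 300·1 + 70·10 + 8·5 + 8·4 = 2872.
Σwᵢyᵢ = 50·1 + 300·10 + 300·10 + 70·2 + 8·3 + 8·2 = 6230.
x* = 2872/736 = 3.90, y* = 6230/736 = 8.46.

(3.90, 8.46)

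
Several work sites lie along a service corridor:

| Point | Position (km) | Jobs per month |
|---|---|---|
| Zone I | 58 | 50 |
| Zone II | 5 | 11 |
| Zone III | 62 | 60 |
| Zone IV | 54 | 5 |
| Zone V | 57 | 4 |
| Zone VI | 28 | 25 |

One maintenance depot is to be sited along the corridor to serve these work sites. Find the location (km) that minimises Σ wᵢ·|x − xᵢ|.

x = 58

For a sum of weighted absolute distances on a line, the optimum is the weighted median (not the mean). Total weight W = 155; half-weight = 77.5.
Sort by position and accumulate weight:
  km 5 (Zone II, w=11) → cum 11
  km 28 (Zone VI, w=25) → cum 36
  km 54 (Zone IV, w=5) → cum 41
  km 57 (Zone V, w=4) → cum 45
  km 58 (Zone I, w=50) → cum 95  ≥ 77.5 → median here
  km 62 (Zone III, w=60) → cum 155
Optimal location: km 58.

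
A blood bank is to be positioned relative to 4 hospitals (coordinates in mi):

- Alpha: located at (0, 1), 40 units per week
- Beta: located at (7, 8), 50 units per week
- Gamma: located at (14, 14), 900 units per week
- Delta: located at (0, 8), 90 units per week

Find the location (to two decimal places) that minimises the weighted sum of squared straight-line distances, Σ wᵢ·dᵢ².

(11.99, 12.74)

The minimiser of Σwᵢ‖p−pᵢ‖² is the weighted centroid p* = (Σwᵢpᵢ)/(Σwᵢ).
Σwᵢ = 1080.
Σwᵢxᵢ = 40·0 + 50·7 + 900·14 + 90·0 = 12950.
Σwᵢyᵢ = 40·1 + 50·8 + 900·14 + 90·8 = 13760.
x* = 12950/1080 = 11.99, y* = 13760/1080 = 12.74.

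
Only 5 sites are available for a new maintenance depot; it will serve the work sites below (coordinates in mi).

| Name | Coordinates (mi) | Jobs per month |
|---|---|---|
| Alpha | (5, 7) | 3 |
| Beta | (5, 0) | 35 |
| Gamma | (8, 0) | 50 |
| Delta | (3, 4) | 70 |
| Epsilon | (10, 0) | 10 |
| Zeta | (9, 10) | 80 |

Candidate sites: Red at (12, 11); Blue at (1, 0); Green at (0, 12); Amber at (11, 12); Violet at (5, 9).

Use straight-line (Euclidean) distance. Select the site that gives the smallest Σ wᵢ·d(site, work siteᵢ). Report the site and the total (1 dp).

Violet, total 1605.1 mi

Total weighted distance at each candidate:
  Red (12, 11): total = 2228.7
  Blue (1, 0): total = 1941.7
  Green (0, 12): total = 2689.2
  Amber (11, 12): total = 2250.1
  Violet (5, 9): total = 1605.1
Minimum is at Violet with total 1605.1 mi.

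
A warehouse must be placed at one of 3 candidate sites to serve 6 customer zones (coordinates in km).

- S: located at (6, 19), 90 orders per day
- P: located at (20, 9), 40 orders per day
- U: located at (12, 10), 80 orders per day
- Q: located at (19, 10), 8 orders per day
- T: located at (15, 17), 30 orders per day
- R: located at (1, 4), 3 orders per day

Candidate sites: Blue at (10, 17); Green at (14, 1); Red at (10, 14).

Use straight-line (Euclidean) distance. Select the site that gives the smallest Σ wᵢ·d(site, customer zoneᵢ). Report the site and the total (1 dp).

Red, total 1675.3 km

Total weighted distance at each candidate:
  Blue (10, 17): total = 1785.8
  Green (14, 1): total = 3513.7
  Red (10, 14): total = 1675.3
Minimum is at Red with total 1675.3 km.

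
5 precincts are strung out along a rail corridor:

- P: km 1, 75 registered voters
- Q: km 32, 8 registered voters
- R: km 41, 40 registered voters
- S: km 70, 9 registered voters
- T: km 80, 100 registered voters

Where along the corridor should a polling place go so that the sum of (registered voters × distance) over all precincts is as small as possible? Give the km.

For a sum of weighted absolute distances on a line, the optimum is the weighted median (not the mean). Total weight W = 232; half-weight = 116.
Sort by position and accumulate weight:
  km 1 (P, w=75) → cum 75
  km 32 (Q, w=8) → cum 83
  km 41 (R, w=40) → cum 123  ≥ 116 → median here
  km 70 (S, w=9) → cum 132
  km 80 (T, w=100) → cum 232
Optimal location: km 41.

x = 41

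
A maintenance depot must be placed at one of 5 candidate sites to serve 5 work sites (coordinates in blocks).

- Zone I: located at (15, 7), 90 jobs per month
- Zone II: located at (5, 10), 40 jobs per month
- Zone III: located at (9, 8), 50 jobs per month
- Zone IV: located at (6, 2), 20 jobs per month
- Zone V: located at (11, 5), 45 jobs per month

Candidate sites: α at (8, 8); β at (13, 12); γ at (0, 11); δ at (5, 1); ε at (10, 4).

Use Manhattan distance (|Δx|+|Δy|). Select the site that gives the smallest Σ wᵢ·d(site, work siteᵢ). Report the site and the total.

α, total 1400 blocks

Total weighted distance at each candidate:
  α (8, 8): total = 1400
  β (13, 12): total = 2175
  γ (0, 11): total = 3615
  δ (5, 1): total = 2840
  ε (10, 4): total = 1620
Minimum is at α with total 1400 blocks.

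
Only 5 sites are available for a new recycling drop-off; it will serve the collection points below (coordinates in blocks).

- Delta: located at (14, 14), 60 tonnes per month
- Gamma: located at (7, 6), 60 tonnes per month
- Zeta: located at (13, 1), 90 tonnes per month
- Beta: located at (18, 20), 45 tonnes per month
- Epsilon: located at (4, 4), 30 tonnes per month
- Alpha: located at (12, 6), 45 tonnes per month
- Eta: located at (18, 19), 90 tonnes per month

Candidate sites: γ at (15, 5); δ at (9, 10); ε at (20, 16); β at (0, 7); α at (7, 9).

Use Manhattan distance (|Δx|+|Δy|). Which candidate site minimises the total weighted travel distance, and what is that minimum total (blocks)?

Total weighted distance at each candidate:
  γ (15, 5): total = 4560
  δ (9, 10): total = 5190
  ε (20, 16): total = 6210
  β (0, 7): total = 8340
  α (7, 9): total = 5640
Minimum is at γ with total 4560 blocks.

γ, total 4560 blocks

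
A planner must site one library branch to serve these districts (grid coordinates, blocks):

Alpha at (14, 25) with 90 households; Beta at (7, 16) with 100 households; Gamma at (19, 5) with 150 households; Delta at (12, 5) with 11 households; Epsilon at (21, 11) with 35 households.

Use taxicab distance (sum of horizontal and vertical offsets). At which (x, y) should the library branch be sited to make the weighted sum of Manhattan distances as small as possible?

Manhattan distance separates: Σwᵢ(|x−xᵢ|+|y−yᵢ|) = Σwᵢ|x−xᵢ| + Σwᵢ|y−yᵢ|, so x and y are optimised independently as 1-D weighted medians.
Total weight W = 386; half = 193.
x-coordinate, sorted with cumulative weight:
  x=7 (Beta, w=100) cum 100
  x=12 (Delta, w=11) cum 111
  x=14 (Alpha, w=90) cum 201  ← median
  x=19 (Gamma, w=150) cum 351
  x=21 (Epsilon, w=35) cum 386
⇒ x* = 14
y-coordinate, sorted with cumulative weight:
  y=5 (Gamma, w=150) cum 150
  y=5 (Delta, w=11) cum 161
  y=11 (Epsilon, w=35) cum 196  ← median
  y=16 (Beta, w=100) cum 296
  y=25 (Alpha, w=90) cum 386
⇒ y* = 11

(14, 11)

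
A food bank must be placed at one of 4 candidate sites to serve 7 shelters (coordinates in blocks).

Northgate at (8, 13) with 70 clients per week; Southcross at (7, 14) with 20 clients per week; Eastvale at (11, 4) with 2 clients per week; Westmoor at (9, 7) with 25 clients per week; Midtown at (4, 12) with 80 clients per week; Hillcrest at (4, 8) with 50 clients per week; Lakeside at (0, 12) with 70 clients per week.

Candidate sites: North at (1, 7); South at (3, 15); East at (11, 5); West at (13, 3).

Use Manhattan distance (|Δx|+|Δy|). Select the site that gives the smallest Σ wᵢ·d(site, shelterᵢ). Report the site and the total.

South, total 2118 blocks

Total weighted distance at each candidate:
  North (1, 7): total = 2656
  South (3, 15): total = 2118
  East (11, 5): total = 4012
  West (13, 3): total = 5276
Minimum is at South with total 2118 blocks.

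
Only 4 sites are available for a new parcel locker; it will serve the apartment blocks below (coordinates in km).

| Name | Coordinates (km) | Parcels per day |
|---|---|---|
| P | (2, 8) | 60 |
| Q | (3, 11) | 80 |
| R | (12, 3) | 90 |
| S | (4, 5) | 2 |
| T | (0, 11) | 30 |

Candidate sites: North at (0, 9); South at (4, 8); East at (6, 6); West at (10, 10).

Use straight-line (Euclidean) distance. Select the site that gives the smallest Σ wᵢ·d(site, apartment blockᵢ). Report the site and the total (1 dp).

South, total 1378.0 km

Total weighted distance at each candidate:
  North (0, 9): total = 1701.4
  South (4, 8): total = 1378.0
  East (6, 6): total = 1577.3
  West (10, 10): total = 2032.8
Minimum is at South with total 1378.0 km.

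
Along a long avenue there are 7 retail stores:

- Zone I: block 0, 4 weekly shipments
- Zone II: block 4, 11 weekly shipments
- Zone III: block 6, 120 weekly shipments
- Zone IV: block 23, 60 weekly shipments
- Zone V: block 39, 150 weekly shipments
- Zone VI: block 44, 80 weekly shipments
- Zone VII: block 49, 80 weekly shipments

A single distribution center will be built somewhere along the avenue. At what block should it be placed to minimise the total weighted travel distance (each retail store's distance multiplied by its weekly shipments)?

x = 39

For a sum of weighted absolute distances on a line, the optimum is the weighted median (not the mean). Total weight W = 505; half-weight = 252.5.
Sort by position and accumulate weight:
  block 0 (Zone I, w=4) → cum 4
  block 4 (Zone II, w=11) → cum 15
  block 6 (Zone III, w=120) → cum 135
  block 23 (Zone IV, w=60) → cum 195
  block 39 (Zone V, w=150) → cum 345  ≥ 252.5 → median here
  block 44 (Zone VI, w=80) → cum 425
  block 49 (Zone VII, w=80) → cum 505
Optimal location: block 39.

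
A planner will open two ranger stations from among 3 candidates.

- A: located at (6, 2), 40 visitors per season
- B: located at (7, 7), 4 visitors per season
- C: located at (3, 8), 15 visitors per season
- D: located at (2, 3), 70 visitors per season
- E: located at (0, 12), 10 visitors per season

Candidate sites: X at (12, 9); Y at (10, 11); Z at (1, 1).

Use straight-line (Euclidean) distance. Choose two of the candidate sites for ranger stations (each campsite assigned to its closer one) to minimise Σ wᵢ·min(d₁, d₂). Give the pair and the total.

Evaluate every pair (each demand assigned to the nearer of the two):
  {Y, Z}: total = 590.2
  {X, Z}: total = 601.7
  {X, Y}: total = 1395.5
Best pair: {Y, Z} with total 590.2.

{Y, Z}, total 590.2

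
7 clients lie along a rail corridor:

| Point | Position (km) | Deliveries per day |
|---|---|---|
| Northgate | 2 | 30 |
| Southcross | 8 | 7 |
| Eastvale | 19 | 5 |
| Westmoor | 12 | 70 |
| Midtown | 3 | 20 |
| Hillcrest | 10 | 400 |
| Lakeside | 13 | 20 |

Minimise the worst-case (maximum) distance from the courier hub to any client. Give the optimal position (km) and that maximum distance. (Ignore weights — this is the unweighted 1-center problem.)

The 1-center on a line is the midpoint of the two extreme points: leftmost at 2, rightmost at 19.
Optimal location = (2 + 19)/2 = 10.5; maximum distance = (19 − 2)/2 = 8.5.

location 10.5, max distance 8.5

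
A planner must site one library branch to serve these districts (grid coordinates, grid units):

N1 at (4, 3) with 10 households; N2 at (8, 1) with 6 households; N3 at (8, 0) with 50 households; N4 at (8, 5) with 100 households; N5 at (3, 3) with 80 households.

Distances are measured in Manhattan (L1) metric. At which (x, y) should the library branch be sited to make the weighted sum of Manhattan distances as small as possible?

Manhattan distance separates: Σwᵢ(|x−xᵢ|+|y−yᵢ|) = Σwᵢ|x−xᵢ| + Σwᵢ|y−yᵢ|, so x and y are optimised independently as 1-D weighted medians.
Total weight W = 246; half = 123.
x-coordinate, sorted with cumulative weight:
  x=3 (N5, w=80) cum 80
  x=4 (N1, w=10) cum 90
  x=8 (N2, w=6) cum 96
  x=8 (N3, w=50) cum 146  ← median
  x=8 (N4, w=100) cum 246
⇒ x* = 8
y-coordinate, sorted with cumulative weight:
  y=0 (N3, w=50) cum 50
  y=1 (N2, w=6) cum 56
  y=3 (N1, w=10) cum 66
  y=3 (N5, w=80) cum 146  ← median
  y=5 (N4, w=100) cum 246
⇒ y* = 3

(8, 3)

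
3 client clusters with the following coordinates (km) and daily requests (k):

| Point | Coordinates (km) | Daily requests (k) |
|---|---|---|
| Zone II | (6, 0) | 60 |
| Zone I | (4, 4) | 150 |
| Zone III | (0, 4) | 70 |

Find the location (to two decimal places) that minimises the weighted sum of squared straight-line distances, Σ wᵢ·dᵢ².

The minimiser of Σwᵢ‖p−pᵢ‖² is the weighted centroid p* = (Σwᵢpᵢ)/(Σwᵢ).
Σwᵢ = 280.
Σwᵢxᵢ = 60·6 + 150·4 + 70·0 = 960.
Σwᵢyᵢ = 60·0 + 150·4 + 70·4 = 880.
x* = 960/280 = 3.43, y* = 880/280 = 3.14.

(3.43, 3.14)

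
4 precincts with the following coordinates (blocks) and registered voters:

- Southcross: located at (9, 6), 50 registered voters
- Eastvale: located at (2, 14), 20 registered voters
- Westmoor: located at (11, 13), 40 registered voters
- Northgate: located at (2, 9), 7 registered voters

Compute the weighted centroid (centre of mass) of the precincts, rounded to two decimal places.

(8.07, 9.94)

The minimiser of Σwᵢ‖p−pᵢ‖² is the weighted centroid p* = (Σwᵢpᵢ)/(Σwᵢ).
Σwᵢ = 117.
Σwᵢxᵢ = 50·9 + 20·2 + 40·11 + 7·2 = 944.
Σwᵢyᵢ = 50·6 + 20·14 + 40·13 + 7·9 = 1163.
x* = 944/117 = 8.07, y* = 1163/117 = 9.94.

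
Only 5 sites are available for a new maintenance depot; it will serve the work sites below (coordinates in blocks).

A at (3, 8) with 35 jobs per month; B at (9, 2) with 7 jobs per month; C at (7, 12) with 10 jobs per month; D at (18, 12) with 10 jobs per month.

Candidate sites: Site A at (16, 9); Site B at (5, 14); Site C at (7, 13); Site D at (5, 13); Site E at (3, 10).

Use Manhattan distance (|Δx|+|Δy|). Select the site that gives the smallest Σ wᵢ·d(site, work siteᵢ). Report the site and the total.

Site E, total 398 blocks

Total weighted distance at each candidate:
  Site A (16, 9): total = 758
  Site B (5, 14): total = 582
  Site C (7, 13): total = 536
  Site D (5, 13): total = 520
  Site E (3, 10): total = 398
Minimum is at Site E with total 398 blocks.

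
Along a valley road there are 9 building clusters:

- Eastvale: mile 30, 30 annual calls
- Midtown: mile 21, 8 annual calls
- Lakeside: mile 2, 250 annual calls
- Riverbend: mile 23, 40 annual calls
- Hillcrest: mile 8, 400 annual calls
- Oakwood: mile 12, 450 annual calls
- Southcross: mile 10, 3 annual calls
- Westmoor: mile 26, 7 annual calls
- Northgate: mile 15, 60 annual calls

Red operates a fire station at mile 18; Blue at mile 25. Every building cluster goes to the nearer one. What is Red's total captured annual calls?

The indifferent point is the midpoint (18+25)/2 = 21.5; building clusters left of it (closer to Red at 18) go to Red, those right go to Blue.
  Lakeside at 2 (w=250) → Red
  Hillcrest at 8 (w=400) → Red
  Southcross at 10 (w=3) → Red
  Oakwood at 12 (w=450) → Red
  Northgate at 15 (w=60) → Red
  Midtown at 21 (w=8) → Red
  Riverbend at 23 (w=40) → Blue
  Westmoor at 26 (w=7) → Blue
  Eastvale at 30 (w=30) → Blue
Red captures 1171; Blue captures 77.

1171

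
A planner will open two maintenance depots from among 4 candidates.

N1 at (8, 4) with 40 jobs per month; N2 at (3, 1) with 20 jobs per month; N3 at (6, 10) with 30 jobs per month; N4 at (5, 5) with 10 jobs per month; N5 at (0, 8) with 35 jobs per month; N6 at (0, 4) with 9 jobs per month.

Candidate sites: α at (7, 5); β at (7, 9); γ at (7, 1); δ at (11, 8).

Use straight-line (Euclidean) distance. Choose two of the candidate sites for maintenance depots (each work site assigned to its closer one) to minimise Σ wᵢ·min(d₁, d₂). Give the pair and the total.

Evaluate every pair (each demand assigned to the nearer of the two):
  {α, β}: total = 543.3
  {β, γ}: total = 609.7
  {α, γ}: total = 639.7
  {α, δ}: total = 672.9
  {β, δ}: total = 790.9
  {γ, δ}: total = 827.8
Best pair: {α, β} with total 543.3.

{α, β}, total 543.3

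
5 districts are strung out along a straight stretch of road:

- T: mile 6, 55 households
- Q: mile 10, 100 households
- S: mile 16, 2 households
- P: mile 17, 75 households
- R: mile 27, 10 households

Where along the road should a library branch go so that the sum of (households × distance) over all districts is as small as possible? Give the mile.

x = 10

For a sum of weighted absolute distances on a line, the optimum is the weighted median (not the mean). Total weight W = 242; half-weight = 121.
Sort by position and accumulate weight:
  mile 6 (T, w=55) → cum 55
  mile 10 (Q, w=100) → cum 155  ≥ 121 → median here
  mile 16 (S, w=2) → cum 157
  mile 17 (P, w=75) → cum 232
  mile 27 (R, w=10) → cum 242
Optimal location: mile 10.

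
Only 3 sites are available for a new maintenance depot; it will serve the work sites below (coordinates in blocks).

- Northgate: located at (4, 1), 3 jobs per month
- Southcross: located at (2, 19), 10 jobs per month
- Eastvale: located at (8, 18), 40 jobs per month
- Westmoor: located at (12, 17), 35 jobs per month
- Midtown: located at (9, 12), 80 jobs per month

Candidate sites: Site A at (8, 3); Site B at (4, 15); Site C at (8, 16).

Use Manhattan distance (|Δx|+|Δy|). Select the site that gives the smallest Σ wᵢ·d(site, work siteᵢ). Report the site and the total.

Site C, total 802 blocks

Total weighted distance at each candidate:
  Site A (8, 3): total = 2268
  Site B (4, 15): total = 1372
  Site C (8, 16): total = 802
Minimum is at Site C with total 802 blocks.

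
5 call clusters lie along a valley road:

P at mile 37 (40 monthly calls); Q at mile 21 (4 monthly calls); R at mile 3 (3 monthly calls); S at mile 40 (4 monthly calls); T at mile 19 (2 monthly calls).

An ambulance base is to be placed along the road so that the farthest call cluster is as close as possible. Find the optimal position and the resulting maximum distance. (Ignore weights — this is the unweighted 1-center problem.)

location 21.5, max distance 18.5

The 1-center on a line is the midpoint of the two extreme points: leftmost at 3, rightmost at 40.
Optimal location = (3 + 40)/2 = 21.5; maximum distance = (40 − 3)/2 = 18.5.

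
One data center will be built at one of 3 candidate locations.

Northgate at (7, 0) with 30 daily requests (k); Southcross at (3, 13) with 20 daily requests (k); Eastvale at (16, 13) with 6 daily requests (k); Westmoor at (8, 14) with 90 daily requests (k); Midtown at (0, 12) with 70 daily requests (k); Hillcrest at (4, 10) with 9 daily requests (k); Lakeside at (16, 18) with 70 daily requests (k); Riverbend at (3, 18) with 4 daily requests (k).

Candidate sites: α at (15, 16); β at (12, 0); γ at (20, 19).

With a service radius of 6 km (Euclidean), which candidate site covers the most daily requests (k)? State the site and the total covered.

α, covering 76

Coverage radius r = 6 km; a point is covered iff (Δx)²+(Δy)² ≤ 6² = 36.
  α (15, 16): covers {Eastvale, Lakeside} → 76
  β (12, 0): covers {Northgate} → 30
  γ (20, 19): covers {Lakeside} → 70
Maximum coverage at α: 76 daily requests (k).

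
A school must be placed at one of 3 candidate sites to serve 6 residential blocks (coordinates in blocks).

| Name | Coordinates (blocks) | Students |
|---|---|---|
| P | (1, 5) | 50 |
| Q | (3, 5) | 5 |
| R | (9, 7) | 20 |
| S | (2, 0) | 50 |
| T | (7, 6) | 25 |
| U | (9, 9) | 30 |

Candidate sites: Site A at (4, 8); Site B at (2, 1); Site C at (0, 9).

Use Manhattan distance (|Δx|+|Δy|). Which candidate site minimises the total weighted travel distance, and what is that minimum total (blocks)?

Total weighted distance at each candidate:
  Site A (4, 8): total = 1245
  Site B (2, 1): total = 1285
  Site C (0, 9): total = 1575
Minimum is at Site A with total 1245 blocks.

Site A, total 1245 blocks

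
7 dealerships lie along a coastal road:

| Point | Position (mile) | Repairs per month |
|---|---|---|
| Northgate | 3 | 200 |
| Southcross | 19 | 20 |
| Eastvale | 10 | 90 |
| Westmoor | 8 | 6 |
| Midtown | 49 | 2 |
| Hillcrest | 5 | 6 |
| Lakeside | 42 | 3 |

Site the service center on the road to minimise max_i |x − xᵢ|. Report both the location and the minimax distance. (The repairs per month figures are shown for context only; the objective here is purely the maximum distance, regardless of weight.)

location 26, max distance 23

The 1-center on a line is the midpoint of the two extreme points: leftmost at 3, rightmost at 49.
Optimal location = (3 + 49)/2 = 26; maximum distance = (49 − 3)/2 = 23.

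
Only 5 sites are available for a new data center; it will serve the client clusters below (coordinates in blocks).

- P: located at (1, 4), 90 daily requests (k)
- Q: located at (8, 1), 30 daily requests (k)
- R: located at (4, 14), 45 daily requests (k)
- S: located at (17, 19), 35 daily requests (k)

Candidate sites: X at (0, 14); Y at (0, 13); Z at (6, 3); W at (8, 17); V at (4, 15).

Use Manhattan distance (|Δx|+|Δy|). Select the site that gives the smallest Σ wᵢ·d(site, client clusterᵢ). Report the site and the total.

Z, total 2190 blocks

Total weighted distance at each candidate:
  X (0, 14): total = 2570
  Y (0, 13): total = 2530
  Z (6, 3): total = 2190
  W (8, 17): total = 2980
  V (4, 15): total = 2440
Minimum is at Z with total 2190 blocks.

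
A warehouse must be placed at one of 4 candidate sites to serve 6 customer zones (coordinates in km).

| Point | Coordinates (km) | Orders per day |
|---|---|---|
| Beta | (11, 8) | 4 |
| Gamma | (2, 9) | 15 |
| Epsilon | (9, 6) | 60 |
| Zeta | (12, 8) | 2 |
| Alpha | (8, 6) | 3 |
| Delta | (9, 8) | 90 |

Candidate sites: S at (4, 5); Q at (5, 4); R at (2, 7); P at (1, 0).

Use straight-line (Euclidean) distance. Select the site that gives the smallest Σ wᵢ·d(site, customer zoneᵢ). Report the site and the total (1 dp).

Q, total 920.7 km

Total weighted distance at each candidate:
  S (4, 5): total = 957.7
  Q (5, 4): total = 920.7
  R (2, 7): total = 1165.2
  P (1, 0): total = 1860.2
Minimum is at Q with total 920.7 km.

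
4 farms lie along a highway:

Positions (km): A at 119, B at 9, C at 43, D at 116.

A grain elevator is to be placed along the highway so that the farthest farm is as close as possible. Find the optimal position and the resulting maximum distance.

The 1-center on a line is the midpoint of the two extreme points: leftmost at 9, rightmost at 119.
Optimal location = (9 + 119)/2 = 64; maximum distance = (119 − 9)/2 = 55.

location 64, max distance 55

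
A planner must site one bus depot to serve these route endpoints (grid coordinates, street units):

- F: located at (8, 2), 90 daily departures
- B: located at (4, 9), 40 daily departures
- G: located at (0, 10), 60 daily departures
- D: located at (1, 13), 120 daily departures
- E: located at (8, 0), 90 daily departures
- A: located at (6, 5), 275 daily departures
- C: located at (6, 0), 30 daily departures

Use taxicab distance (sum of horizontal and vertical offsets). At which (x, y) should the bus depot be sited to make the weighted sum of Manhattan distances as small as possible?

(6, 5)

Manhattan distance separates: Σwᵢ(|x−xᵢ|+|y−yᵢ|) = Σwᵢ|x−xᵢ| + Σwᵢ|y−yᵢ|, so x and y are optimised independently as 1-D weighted medians.
Total weight W = 705; half = 352.5.
x-coordinate, sorted with cumulative weight:
  x=0 (G, w=60) cum 60
  x=1 (D, w=120) cum 180
  x=4 (B, w=40) cum 220
  x=6 (A, w=275) cum 495  ← median
  x=6 (C, w=30) cum 525
  x=8 (F, w=90) cum 615
  x=8 (E, w=90) cum 705
⇒ x* = 6
y-coordinate, sorted with cumulative weight:
  y=0 (E, w=90) cum 90
  y=0 (C, w=30) cum 120
  y=2 (F, w=90) cum 210
  y=5 (A, w=275) cum 485  ← median
  y=9 (B, w=40) cum 525
  y=10 (G, w=60) cum 585
  y=13 (D, w=120) cum 705
⇒ y* = 5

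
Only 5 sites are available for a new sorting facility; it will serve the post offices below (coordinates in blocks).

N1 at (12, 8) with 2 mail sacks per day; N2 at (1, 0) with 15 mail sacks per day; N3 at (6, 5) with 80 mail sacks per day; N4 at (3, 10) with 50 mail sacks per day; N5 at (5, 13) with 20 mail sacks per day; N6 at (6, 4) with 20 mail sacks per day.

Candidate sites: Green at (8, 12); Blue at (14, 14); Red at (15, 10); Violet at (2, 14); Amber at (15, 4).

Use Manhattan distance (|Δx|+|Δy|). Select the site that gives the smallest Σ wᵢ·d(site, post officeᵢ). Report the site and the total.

Total weighted distance at each candidate:
  Green (8, 12): total = 1651
  Blue (14, 14): total = 3091
  Red (15, 10): total = 2650
  Violet (2, 14): total = 1907
  Amber (15, 4): total = 2544
Minimum is at Green with total 1651 blocks.

Green, total 1651 blocks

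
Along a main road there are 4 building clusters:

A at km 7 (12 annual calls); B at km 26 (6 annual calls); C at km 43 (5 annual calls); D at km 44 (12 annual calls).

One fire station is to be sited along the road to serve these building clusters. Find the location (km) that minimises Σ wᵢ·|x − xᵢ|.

x = 26

For a sum of weighted absolute distances on a line, the optimum is the weighted median (not the mean). Total weight W = 35; half-weight = 17.5.
Sort by position and accumulate weight:
  km 7 (A, w=12) → cum 12
  km 26 (B, w=6) → cum 18  ≥ 17.5 → median here
  km 43 (C, w=5) → cum 23
  km 44 (D, w=12) → cum 35
Optimal location: km 26.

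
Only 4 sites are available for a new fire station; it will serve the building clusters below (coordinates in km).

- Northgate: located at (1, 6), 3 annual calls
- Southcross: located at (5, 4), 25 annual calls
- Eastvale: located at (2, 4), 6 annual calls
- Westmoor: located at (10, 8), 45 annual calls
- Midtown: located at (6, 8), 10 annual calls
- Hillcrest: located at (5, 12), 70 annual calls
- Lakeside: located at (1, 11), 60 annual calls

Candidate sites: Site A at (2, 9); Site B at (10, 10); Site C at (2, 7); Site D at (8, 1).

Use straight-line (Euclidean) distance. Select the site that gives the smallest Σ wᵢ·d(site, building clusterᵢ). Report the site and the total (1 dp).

Total weighted distance at each candidate:
  Site A (2, 9): total = 1020.4
  Site B (10, 10): total = 1339.8
  Site C (2, 7): total = 1187.9
  Site D (8, 1): total = 2103.0
Minimum is at Site A with total 1020.4 km.

Site A, total 1020.4 km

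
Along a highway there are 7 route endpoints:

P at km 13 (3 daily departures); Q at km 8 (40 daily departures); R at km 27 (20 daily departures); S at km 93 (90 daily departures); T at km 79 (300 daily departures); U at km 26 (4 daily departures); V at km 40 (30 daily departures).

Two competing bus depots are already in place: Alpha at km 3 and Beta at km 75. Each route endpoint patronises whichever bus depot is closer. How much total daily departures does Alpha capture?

The indifferent point is the midpoint (3+75)/2 = 39; route endpoints left of it (closer to Alpha at 3) go to Alpha, those right go to Beta.
  Q at 8 (w=40) → Alpha
  P at 13 (w=3) → Alpha
  U at 26 (w=4) → Alpha
  R at 27 (w=20) → Alpha
  V at 40 (w=30) → Beta
  T at 79 (w=300) → Beta
  S at 93 (w=90) → Beta
Alpha captures 67; Beta captures 420.

67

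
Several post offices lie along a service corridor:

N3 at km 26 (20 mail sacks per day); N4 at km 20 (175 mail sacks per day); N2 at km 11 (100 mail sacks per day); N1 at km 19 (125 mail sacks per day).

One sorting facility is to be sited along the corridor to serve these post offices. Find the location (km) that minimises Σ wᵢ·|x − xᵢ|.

For a sum of weighted absolute distances on a line, the optimum is the weighted median (not the mean). Total weight W = 420; half-weight = 210.
Sort by position and accumulate weight:
  km 11 (N2, w=100) → cum 100
  km 19 (N1, w=125) → cum 225  ≥ 210 → median here
  km 20 (N4, w=175) → cum 400
  km 26 (N3, w=20) → cum 420
Optimal location: km 19.

x = 19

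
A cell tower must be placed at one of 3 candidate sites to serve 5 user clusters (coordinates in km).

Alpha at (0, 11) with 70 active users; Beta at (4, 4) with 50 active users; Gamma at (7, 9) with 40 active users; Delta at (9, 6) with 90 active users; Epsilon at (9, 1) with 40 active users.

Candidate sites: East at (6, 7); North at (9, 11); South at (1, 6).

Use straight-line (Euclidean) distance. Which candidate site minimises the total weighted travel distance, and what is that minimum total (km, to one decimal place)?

Total weighted distance at each candidate:
  East (6, 7): total = 1327.4
  North (9, 11): total = 2023.3
  South (1, 6): total = 1902.9
Minimum is at East with total 1327.4 km.

East, total 1327.4 km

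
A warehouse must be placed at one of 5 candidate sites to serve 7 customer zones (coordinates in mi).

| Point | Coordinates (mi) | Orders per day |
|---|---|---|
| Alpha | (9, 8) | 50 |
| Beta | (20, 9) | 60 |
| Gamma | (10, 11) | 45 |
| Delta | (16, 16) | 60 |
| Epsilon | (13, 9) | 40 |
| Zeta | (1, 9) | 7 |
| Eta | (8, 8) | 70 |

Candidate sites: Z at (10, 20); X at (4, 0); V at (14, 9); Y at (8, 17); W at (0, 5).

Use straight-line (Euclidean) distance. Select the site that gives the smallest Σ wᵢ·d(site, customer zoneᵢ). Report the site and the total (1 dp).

V, total 1809.8 mi

Total weighted distance at each candidate:
  Z (10, 20): total = 3738.9
  X (4, 0): total = 4538.6
  V (14, 9): total = 1809.8
  Y (8, 17): total = 3168.2
  W (0, 5): total = 4558.9
Minimum is at V with total 1809.8 mi.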